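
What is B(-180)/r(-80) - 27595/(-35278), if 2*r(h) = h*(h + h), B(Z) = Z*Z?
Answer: 1649519/282224 ≈ 5.8447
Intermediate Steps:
B(Z) = Z²
r(h) = h² (r(h) = (h*(h + h))/2 = (h*(2*h))/2 = (2*h²)/2 = h²)
B(-180)/r(-80) - 27595/(-35278) = (-180)²/((-80)²) - 27595/(-35278) = 32400/6400 - 27595*(-1/35278) = 32400*(1/6400) + 27595/35278 = 81/16 + 27595/35278 = 1649519/282224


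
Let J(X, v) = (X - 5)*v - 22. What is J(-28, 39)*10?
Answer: -13090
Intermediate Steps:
J(X, v) = -22 + v*(-5 + X) (J(X, v) = (-5 + X)*v - 22 = v*(-5 + X) - 22 = -22 + v*(-5 + X))
J(-28, 39)*10 = (-22 - 5*39 - 28*39)*10 = (-22 - 195 - 1092)*10 = -1309*10 = -13090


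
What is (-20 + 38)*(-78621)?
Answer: -1415178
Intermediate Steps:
(-20 + 38)*(-78621) = 18*(-78621) = -1415178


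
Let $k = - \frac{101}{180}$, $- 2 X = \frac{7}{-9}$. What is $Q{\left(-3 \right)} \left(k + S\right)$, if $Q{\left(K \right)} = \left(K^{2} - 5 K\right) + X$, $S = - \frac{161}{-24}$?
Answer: $\frac{971507}{6480} \approx 149.92$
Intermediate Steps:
$X = \frac{7}{18}$ ($X = - \frac{7 \frac{1}{-9}}{2} = - \frac{7 \left(- \frac{1}{9}\right)}{2} = \left(- \frac{1}{2}\right) \left(- \frac{7}{9}\right) = \frac{7}{18} \approx 0.38889$)
$S = \frac{161}{24}$ ($S = \left(-161\right) \left(- \frac{1}{24}\right) = \frac{161}{24} \approx 6.7083$)
$k = - \frac{101}{180}$ ($k = \left(-101\right) \frac{1}{180} = - \frac{101}{180} \approx -0.56111$)
$Q{\left(K \right)} = \frac{7}{18} + K^{2} - 5 K$ ($Q{\left(K \right)} = \left(K^{2} - 5 K\right) + \frac{7}{18} = \frac{7}{18} + K^{2} - 5 K$)
$Q{\left(-3 \right)} \left(k + S\right) = \left(\frac{7}{18} + \left(-3\right)^{2} - -15\right) \left(- \frac{101}{180} + \frac{161}{24}\right) = \left(\frac{7}{18} + 9 + 15\right) \frac{2213}{360} = \frac{439}{18} \cdot \frac{2213}{360} = \frac{971507}{6480}$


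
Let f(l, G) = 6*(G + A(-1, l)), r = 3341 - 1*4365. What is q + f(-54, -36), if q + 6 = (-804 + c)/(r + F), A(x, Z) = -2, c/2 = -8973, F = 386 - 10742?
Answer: -264417/1138 ≈ -232.35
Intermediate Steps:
F = -10356
c = -17946 (c = 2*(-8973) = -17946)
r = -1024 (r = 3341 - 4365 = -1024)
q = -4953/1138 (q = -6 + (-804 - 17946)/(-1024 - 10356) = -6 - 18750/(-11380) = -6 - 18750*(-1/11380) = -6 + 1875/1138 = -4953/1138 ≈ -4.3524)
f(l, G) = -12 + 6*G (f(l, G) = 6*(G - 2) = 6*(-2 + G) = -12 + 6*G)
q + f(-54, -36) = -4953/1138 + (-12 + 6*(-36)) = -4953/1138 + (-12 - 216) = -4953/1138 - 228 = -264417/1138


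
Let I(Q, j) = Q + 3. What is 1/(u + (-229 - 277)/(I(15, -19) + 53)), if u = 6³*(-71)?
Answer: -71/1089362 ≈ -6.5176e-5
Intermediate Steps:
I(Q, j) = 3 + Q
u = -15336 (u = 216*(-71) = -15336)
1/(u + (-229 - 277)/(I(15, -19) + 53)) = 1/(-15336 + (-229 - 277)/((3 + 15) + 53)) = 1/(-15336 - 506/(18 + 53)) = 1/(-15336 - 506/71) = 1/(-1089362/71) = -71/1089362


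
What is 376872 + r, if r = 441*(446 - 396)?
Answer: 398922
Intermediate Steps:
r = 22050 (r = 441*50 = 22050)
376872 + r = 376872 + 22050 = 398922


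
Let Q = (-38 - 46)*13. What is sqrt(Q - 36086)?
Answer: I*sqrt(37178) ≈ 192.82*I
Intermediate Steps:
Q = -1092 (Q = -84*13 = -1092)
sqrt(Q - 36086) = sqrt(-1092 - 36086) = sqrt(-37178) = I*sqrt(37178)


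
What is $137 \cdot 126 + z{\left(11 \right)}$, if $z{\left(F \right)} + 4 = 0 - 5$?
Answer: $17253$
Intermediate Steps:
$z{\left(F \right)} = -9$ ($z{\left(F \right)} = -4 + \left(0 - 5\right) = -4 - 5 = -9$)
$137 \cdot 126 + z{\left(11 \right)} = 137 \cdot 126 - 9 = 17262 - 9 = 17253$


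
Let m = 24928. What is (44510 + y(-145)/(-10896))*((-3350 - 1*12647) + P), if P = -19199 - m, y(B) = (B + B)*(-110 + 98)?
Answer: -607474708490/227 ≈ -2.6761e+9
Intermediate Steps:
y(B) = -24*B (y(B) = (2*B)*(-12) = -24*B)
P = -44127 (P = -19199 - 1*24928 = -19199 - 24928 = -44127)
(44510 + y(-145)/(-10896))*((-3350 - 1*12647) + P) = (44510 - 24*(-145)/(-10896))*((-3350 - 1*12647) - 44127) = (44510 + 3480*(-1/10896))*((-3350 - 12647) - 44127) = (44510 - 145/454)*(-15997 - 44127) = (20207395/454)*(-60124) = -607474708490/227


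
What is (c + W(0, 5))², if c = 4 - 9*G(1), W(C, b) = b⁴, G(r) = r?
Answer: 384400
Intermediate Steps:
c = -5 (c = 4 - 9*1 = 4 - 9 = -5)
(c + W(0, 5))² = (-5 + 5⁴)² = (-5 + 625)² = 620² = 384400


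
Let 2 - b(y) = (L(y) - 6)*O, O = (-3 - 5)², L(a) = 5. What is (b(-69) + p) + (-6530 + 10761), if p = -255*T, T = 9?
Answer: 2002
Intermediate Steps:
p = -2295 (p = -255*9 = -2295)
O = 64 (O = (-8)² = 64)
b(y) = 66 (b(y) = 2 - (5 - 6)*64 = 2 - (-1)*64 = 2 - 1*(-64) = 2 + 64 = 66)
(b(-69) + p) + (-6530 + 10761) = (66 - 2295) + (-6530 + 10761) = -2229 + 4231 = 2002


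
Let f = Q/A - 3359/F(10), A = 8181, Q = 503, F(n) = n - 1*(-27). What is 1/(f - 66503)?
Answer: -302697/20157719959 ≈ -1.5016e-5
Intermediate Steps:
F(n) = 27 + n (F(n) = n + 27 = 27 + n)
f = -27461368/302697 (f = 503/8181 - 3359/(27 + 10) = 503*(1/8181) - 3359/37 = 503/8181 - 3359*1/37 = 503/8181 - 3359/37 = -27461368/302697 ≈ -90.722)
1/(f - 66503) = 1/(-27461368/302697 - 66503) = 1/(-20157719959/302697) = -302697/20157719959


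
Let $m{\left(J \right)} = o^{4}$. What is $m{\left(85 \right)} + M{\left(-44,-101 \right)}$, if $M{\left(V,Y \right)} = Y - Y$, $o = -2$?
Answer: $16$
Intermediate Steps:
$m{\left(J \right)} = 16$ ($m{\left(J \right)} = \left(-2\right)^{4} = 16$)
$M{\left(V,Y \right)} = 0$
$m{\left(85 \right)} + M{\left(-44,-101 \right)} = 16 + 0 = 16$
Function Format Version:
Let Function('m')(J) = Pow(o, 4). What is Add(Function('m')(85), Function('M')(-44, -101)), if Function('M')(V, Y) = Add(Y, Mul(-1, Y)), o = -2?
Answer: 16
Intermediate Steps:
Function('m')(J) = 16 (Function('m')(J) = Pow(-2, 4) = 16)
Function('M')(V, Y) = 0
Add(Function('m')(85), Function('M')(-44, -101)) = Add(16, 0) = 16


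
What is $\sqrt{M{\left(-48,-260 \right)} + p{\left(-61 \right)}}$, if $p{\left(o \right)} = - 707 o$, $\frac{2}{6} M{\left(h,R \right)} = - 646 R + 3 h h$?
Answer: $\sqrt{567743} \approx 753.49$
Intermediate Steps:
$M{\left(h,R \right)} = - 1938 R + 9 h^{2}$ ($M{\left(h,R \right)} = 3 \left(- 646 R + 3 h h\right) = 3 \left(- 646 R + 3 h^{2}\right) = - 1938 R + 9 h^{2}$)
$\sqrt{M{\left(-48,-260 \right)} + p{\left(-61 \right)}} = \sqrt{\left(\left(-1938\right) \left(-260\right) + 9 \left(-48\right)^{2}\right) - -43127} = \sqrt{\left(503880 + 9 \cdot 2304\right) + 43127} = \sqrt{\left(503880 + 20736\right) + 43127} = \sqrt{524616 + 43127} = \sqrt{567743}$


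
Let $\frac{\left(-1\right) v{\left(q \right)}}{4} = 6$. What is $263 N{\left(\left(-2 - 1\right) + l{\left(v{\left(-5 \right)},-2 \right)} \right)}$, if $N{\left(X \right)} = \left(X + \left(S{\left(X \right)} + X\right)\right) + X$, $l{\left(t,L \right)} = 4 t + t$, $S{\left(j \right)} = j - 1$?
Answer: $-129659$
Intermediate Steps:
$S{\left(j \right)} = -1 + j$
$v{\left(q \right)} = -24$ ($v{\left(q \right)} = \left(-4\right) 6 = -24$)
$l{\left(t,L \right)} = 5 t$
$N{\left(X \right)} = -1 + 4 X$ ($N{\left(X \right)} = \left(X + \left(\left(-1 + X\right) + X\right)\right) + X = \left(X + \left(-1 + 2 X\right)\right) + X = \left(-1 + 3 X\right) + X = -1 + 4 X$)
$263 N{\left(\left(-2 - 1\right) + l{\left(v{\left(-5 \right)},-2 \right)} \right)} = 263 \left(-1 + 4 \left(\left(-2 - 1\right) + 5 \left(-24\right)\right)\right) = 263 \left(-1 + 4 \left(-3 - 120\right)\right) = 263 \left(-1 + 4 \left(-123\right)\right) = 263 \left(-1 - 492\right) = 263 \left(-493\right) = -129659$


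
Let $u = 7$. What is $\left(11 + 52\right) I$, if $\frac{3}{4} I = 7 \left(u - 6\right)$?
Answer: $588$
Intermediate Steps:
$I = \frac{28}{3}$ ($I = \frac{4 \cdot 7 \left(7 - 6\right)}{3} = \frac{4 \cdot 7 \cdot 1}{3} = \frac{4}{3} \cdot 7 = \frac{28}{3} \approx 9.3333$)
$\left(11 + 52\right) I = \left(11 + 52\right) \frac{28}{3} = 63 \cdot \frac{28}{3} = 588$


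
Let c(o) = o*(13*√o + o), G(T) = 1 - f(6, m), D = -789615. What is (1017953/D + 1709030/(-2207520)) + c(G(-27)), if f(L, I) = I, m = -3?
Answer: 761386226837/6455892240 ≈ 117.94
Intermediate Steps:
G(T) = 4 (G(T) = 1 - 1*(-3) = 1 + 3 = 4)
c(o) = o*(o + 13*√o)
(1017953/D + 1709030/(-2207520)) + c(G(-27)) = (1017953/(-789615) + 1709030/(-2207520)) + (4² + 13*4^(3/2)) = (1017953*(-1/789615) + 1709030*(-1/2207520)) + (16 + 13*8) = (-1017953/789615 - 170903/220752) + (16 + 104) = -13320841963/6455892240 + 120 = 761386226837/6455892240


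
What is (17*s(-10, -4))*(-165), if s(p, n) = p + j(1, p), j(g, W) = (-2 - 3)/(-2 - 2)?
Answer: 98175/4 ≈ 24544.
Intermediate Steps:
j(g, W) = 5/4 (j(g, W) = -5/(-4) = -5*(-1/4) = 5/4)
s(p, n) = 5/4 + p (s(p, n) = p + 5/4 = 5/4 + p)
(17*s(-10, -4))*(-165) = (17*(5/4 - 10))*(-165) = (17*(-35/4))*(-165) = -595/4*(-165) = 98175/4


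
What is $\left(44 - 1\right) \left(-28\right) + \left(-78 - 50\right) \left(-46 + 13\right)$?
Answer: $3020$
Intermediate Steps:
$\left(44 - 1\right) \left(-28\right) + \left(-78 - 50\right) \left(-46 + 13\right) = \left(44 - 1\right) \left(-28\right) - -4224 = 43 \left(-28\right) + 4224 = -1204 + 4224 = 3020$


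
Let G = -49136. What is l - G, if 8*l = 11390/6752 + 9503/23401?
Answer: 31054815475111/632014208 ≈ 49136.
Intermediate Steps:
l = 165350823/632014208 (l = (11390/6752 + 9503/23401)/8 = (11390*(1/6752) + 9503*(1/23401))/8 = (5695/3376 + 9503/23401)/8 = (⅛)*(165350823/79001776) = 165350823/632014208 ≈ 0.26163)
l - G = 165350823/632014208 - 1*(-49136) = 165350823/632014208 + 49136 = 31054815475111/632014208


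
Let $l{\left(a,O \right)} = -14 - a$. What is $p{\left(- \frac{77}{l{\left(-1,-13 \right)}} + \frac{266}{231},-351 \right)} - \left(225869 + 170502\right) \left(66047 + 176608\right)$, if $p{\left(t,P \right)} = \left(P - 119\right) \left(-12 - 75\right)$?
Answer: $-96181364115$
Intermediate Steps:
$p{\left(t,P \right)} = 10353 - 87 P$ ($p{\left(t,P \right)} = \left(-119 + P\right) \left(-87\right) = 10353 - 87 P$)
$p{\left(- \frac{77}{l{\left(-1,-13 \right)}} + \frac{266}{231},-351 \right)} - \left(225869 + 170502\right) \left(66047 + 176608\right) = \left(10353 - -30537\right) - \left(225869 + 170502\right) \left(66047 + 176608\right) = \left(10353 + 30537\right) - 396371 \cdot 242655 = 40890 - 96181405005 = -96181364115$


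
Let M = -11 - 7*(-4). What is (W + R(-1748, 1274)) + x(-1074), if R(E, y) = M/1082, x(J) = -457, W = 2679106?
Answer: 2898298235/1082 ≈ 2.6786e+6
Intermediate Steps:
M = 17 (M = -11 + 28 = 17)
R(E, y) = 17/1082
(W + R(-1748, 1274)) + x(-1074) = (2679106 + 17/1082) - 457 = 2898792709/1082 - 457 = 2898298235/1082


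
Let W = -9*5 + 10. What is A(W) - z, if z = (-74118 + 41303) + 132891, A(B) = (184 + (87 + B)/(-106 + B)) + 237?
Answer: -14051407/141 ≈ -99655.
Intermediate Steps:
W = -35 (W = -45 + 10 = -35)
A(B) = 421 + (87 + B)/(-106 + B) (A(B) = (184 + (87 + B)/(-106 + B)) + 237 = 421 + (87 + B)/(-106 + B))
z = 100076 (z = -32815 + 132891 = 100076)
A(W) - z = (-44539 + 422*(-35))/(-106 - 35) - 1*100076 = (-44539 - 14770)/(-141) - 100076 = -1/141*(-59309) - 100076 = 59309/141 - 100076 = -14051407/141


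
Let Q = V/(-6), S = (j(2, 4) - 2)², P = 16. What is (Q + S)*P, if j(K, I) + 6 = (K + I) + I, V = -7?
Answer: 248/3 ≈ 82.667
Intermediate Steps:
j(K, I) = -6 + K + 2*I (j(K, I) = -6 + ((K + I) + I) = -6 + ((I + K) + I) = -6 + (K + 2*I) = -6 + K + 2*I)
S = 4 (S = ((-6 + 2 + 2*4) - 2)² = ((-6 + 2 + 8) - 2)² = (4 - 2)² = 2² = 4)
Q = 7/6 (Q = -7/(-6) = -7*(-⅙) = 7/6 ≈ 1.1667)
(Q + S)*P = (7/6 + 4)*16 = (31/6)*16 = 248/3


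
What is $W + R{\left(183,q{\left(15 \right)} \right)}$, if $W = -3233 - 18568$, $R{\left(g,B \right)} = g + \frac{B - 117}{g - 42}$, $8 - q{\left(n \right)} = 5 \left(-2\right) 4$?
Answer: $- \frac{1016069}{47} \approx -21619.0$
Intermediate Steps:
$q{\left(n \right)} = 48$ ($q{\left(n \right)} = 8 - 5 \left(-2\right) 4 = 8 - \left(-10\right) 4 = 8 - -40 = 8 + 40 = 48$)
$R{\left(g,B \right)} = g + \frac{-117 + B}{-42 + g}$
$W = -21801$ ($W = -3233 - 18568 = -21801$)
$W + R{\left(183,q{\left(15 \right)} \right)} = -21801 + \frac{-117 + 48 + 183^{2} - 7686}{-42 + 183} = -21801 + \frac{-117 + 48 + 33489 - 7686}{141} = -21801 + \frac{1}{141} \cdot 25734 = -21801 + \frac{8578}{47} = - \frac{1016069}{47}$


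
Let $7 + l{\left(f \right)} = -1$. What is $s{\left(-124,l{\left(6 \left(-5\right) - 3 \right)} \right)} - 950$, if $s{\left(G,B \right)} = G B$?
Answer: $42$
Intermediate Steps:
$l{\left(f \right)} = -8$ ($l{\left(f \right)} = -7 - 1 = -8$)
$s{\left(G,B \right)} = B G$
$s{\left(-124,l{\left(6 \left(-5\right) - 3 \right)} \right)} - 950 = \left(-8\right) \left(-124\right) - 950 = 992 - 950 = 42$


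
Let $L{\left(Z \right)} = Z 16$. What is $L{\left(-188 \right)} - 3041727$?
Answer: $-3044735$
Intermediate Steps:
$L{\left(Z \right)} = 16 Z$
$L{\left(-188 \right)} - 3041727 = 16 \left(-188\right) - 3041727 = -3008 - 3041727 = -3044735$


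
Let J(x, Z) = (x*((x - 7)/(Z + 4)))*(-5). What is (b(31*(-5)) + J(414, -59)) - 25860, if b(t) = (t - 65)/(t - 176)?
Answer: -3489182/331 ≈ -10541.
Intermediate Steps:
b(t) = (-65 + t)/(-176 + t)
J(x, Z) = -5*x*(-7 + x)/(4 + Z) (J(x, Z) = (x*((-7 + x)/(4 + Z)))*(-5) = (x*(-7 + x)/(4 + Z))*(-5) = -5*x*(-7 + x)/(4 + Z))
(b(31*(-5)) + J(414, -59)) - 25860 = ((-65 + 31*(-5))/(-176 + 31*(-5)) + 5*414*(7 - 1*414)/(4 - 59)) - 25860 = ((-65 - 155)/(-176 - 155) + 5*414*(7 - 414)/(-55)) - 25860 = (-220/(-331) + 5*414*(-1/55)*(-407)) - 25860 = (-1/331*(-220) + 15318) - 25860 = (220/331 + 15318) - 25860 = 5070478/331 - 25860 = -3489182/331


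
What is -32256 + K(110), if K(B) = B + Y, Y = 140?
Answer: -32006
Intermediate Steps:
K(B) = 140 + B (K(B) = B + 140 = 140 + B)
-32256 + K(110) = -32256 + (140 + 110) = -32256 + 250 = -32006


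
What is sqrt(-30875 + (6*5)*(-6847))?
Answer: I*sqrt(236285) ≈ 486.09*I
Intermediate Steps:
sqrt(-30875 + (6*5)*(-6847)) = sqrt(-30875 + 30*(-6847)) = sqrt(-30875 - 205410) = sqrt(-236285) = I*sqrt(236285)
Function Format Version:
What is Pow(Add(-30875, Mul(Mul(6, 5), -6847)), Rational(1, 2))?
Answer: Mul(I, Pow(236285, Rational(1, 2))) ≈ Mul(486.09, I)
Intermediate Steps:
Pow(Add(-30875, Mul(Mul(6, 5), -6847)), Rational(1, 2)) = Pow(Add(-30875, Mul(30, -6847)), Rational(1, 2)) = Pow(Add(-30875, -205410), Rational(1, 2)) = Pow(-236285, Rational(1, 2)) = Mul(I, Pow(236285, Rational(1, 2)))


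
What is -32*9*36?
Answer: -10368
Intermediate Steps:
-32*9*36 = -288*36 = -10368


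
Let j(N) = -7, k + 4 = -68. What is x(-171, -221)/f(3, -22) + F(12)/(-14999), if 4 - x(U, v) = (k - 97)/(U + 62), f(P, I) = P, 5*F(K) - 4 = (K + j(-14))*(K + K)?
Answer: 6661039/8174455 ≈ 0.81486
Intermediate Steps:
k = -72 (k = -4 - 68 = -72)
F(K) = ⅘ + 2*K*(-7 + K)/5 (F(K) = ⅘ + ((K - 7)*(K + K))/5 = ⅘ + ((-7 + K)*(2*K))/5 = ⅘ + (2*K*(-7 + K))/5 = ⅘ + 2*K*(-7 + K)/5)
x(U, v) = 4 + 169/(62 + U) (x(U, v) = 4 - (-72 - 97)/(U + 62) = 4 - (-169)/(62 + U) = 4 + 169/(62 + U))
x(-171, -221)/f(3, -22) + F(12)/(-14999) = ((417 + 4*(-171))/(62 - 171))/3 + (⅘ - 14/5*12 + (⅖)*12²)/(-14999) = ((417 - 684)/(-109))*(⅓) + (⅘ - 168/5 + (⅖)*144)*(-1/14999) = -1/109*(-267)*(⅓) + (⅘ - 168/5 + 288/5)*(-1/14999) = (267/109)*(⅓) + (124/5)*(-1/14999) = 89/109 - 124/74995 = 6661039/8174455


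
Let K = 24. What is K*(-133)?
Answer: -3192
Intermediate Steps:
K*(-133) = 24*(-133) = -3192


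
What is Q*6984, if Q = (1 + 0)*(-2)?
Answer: -13968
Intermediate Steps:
Q = -2 (Q = 1*(-2) = -2)
Q*6984 = -2*6984 = -13968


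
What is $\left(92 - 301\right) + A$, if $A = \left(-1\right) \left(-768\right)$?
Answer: $559$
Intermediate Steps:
$A = 768$
$\left(92 - 301\right) + A = \left(92 - 301\right) + 768 = -209 + 768 = 559$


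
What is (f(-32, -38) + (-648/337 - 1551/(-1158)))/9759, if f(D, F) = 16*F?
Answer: -26388585/423156746 ≈ -0.062361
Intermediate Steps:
(f(-32, -38) + (-648/337 - 1551/(-1158)))/9759 = (16*(-38) + (-648/337 - 1551/(-1158)))/9759 = (-608 + (-648*1/337 - 1551*(-1/1158)))*(1/9759) = (-608 + (-648/337 + 517/386))*(1/9759) = (-608 - 75899/130082)*(1/9759) = -79165755/130082*1/9759 = -26388585/423156746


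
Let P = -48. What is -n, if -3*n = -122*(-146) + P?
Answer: 17764/3 ≈ 5921.3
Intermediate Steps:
n = -17764/3 (n = -(-122*(-146) - 48)/3 = -(17812 - 48)/3 = -⅓*17764 = -17764/3 ≈ -5921.3)
-n = -1*(-17764/3) = 17764/3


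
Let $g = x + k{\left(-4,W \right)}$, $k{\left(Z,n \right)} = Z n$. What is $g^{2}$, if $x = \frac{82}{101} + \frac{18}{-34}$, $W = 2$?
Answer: $\frac{175589001}{2948089} \approx 59.56$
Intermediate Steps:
$x = \frac{485}{1717}$ ($x = 82 \cdot \frac{1}{101} + 18 \left(- \frac{1}{34}\right) = \frac{82}{101} - \frac{9}{17} = \frac{485}{1717} \approx 0.28247$)
$g = - \frac{13251}{1717}$ ($g = \frac{485}{1717} - 8 = - \frac{13251}{1717} \approx -7.7175$)
$g^{2} = \left(- \frac{13251}{1717}\right)^{2} = \frac{175589001}{2948089}$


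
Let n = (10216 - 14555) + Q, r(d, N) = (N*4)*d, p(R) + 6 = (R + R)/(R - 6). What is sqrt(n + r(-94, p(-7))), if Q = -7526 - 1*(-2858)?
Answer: I*sqrt(1209351)/13 ≈ 84.593*I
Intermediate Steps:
Q = -4668 (Q = -7526 + 2858 = -4668)
p(R) = -6 + 2*R/(-6 + R) (p(R) = -6 + (R + R)/(R - 6) = -6 + (2*R)/(-6 + R) = -6 + 2*R/(-6 + R))
r(d, N) = 4*N*d (r(d, N) = (4*N)*d = 4*N*d)
n = -9007 (n = (10216 - 14555) - 4668 = -4339 - 4668 = -9007)
sqrt(n + r(-94, p(-7))) = sqrt(-9007 + 4*(4*(9 - 1*(-7))/(-6 - 7))*(-94)) = sqrt(-9007 + 4*(4*(9 + 7)/(-13))*(-94)) = sqrt(-9007 + 4*(4*(-1/13)*16)*(-94)) = sqrt(-9007 + 4*(-64/13)*(-94)) = sqrt(-9007 + 24064/13) = sqrt(-93027/13) = I*sqrt(1209351)/13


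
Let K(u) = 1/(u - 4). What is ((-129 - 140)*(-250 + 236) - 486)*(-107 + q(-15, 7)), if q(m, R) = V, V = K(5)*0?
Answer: -350960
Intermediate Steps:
K(u) = 1/(-4 + u)
V = 0 (V = 0/(-4 + 5) = 0/1 = 1*0 = 0)
q(m, R) = 0
((-129 - 140)*(-250 + 236) - 486)*(-107 + q(-15, 7)) = ((-129 - 140)*(-250 + 236) - 486)*(-107 + 0) = (-269*(-14) - 486)*(-107) = (3766 - 486)*(-107) = 3280*(-107) = -350960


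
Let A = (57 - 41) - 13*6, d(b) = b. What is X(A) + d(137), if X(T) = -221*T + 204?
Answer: 14043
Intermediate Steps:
A = -62 (A = 16 - 78 = -62)
X(T) = 204 - 221*T
X(A) + d(137) = (204 - 221*(-62)) + 137 = (204 + 13702) + 137 = 13906 + 137 = 14043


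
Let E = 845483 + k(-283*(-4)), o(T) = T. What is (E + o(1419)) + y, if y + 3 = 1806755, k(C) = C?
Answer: 2654786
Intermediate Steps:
y = 1806752 (y = -3 + 1806755 = 1806752)
E = 846615 (E = 845483 - 283*(-4) = 845483 + 1132 = 846615)
(E + o(1419)) + y = (846615 + 1419) + 1806752 = 848034 + 1806752 = 2654786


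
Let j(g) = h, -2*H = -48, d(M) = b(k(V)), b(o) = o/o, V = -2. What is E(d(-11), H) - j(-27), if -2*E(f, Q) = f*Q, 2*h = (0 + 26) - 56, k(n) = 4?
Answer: 3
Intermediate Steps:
b(o) = 1
d(M) = 1
h = -15 (h = ((0 + 26) - 56)/2 = (26 - 56)/2 = (1/2)*(-30) = -15)
H = 24 (H = -1/2*(-48) = 24)
j(g) = -15
E(f, Q) = -Q*f/2 (E(f, Q) = -f*Q/2 = -Q*f/2)
E(d(-11), H) - j(-27) = -1/2*24*1 - 1*(-15) = -12 + 15 = 3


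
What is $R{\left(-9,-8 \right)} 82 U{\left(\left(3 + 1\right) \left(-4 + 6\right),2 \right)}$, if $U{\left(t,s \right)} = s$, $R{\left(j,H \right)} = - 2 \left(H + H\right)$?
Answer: $5248$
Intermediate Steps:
$R{\left(j,H \right)} = - 4 H$ ($R{\left(j,H \right)} = - 2 \cdot 2 H = - 4 H$)
$R{\left(-9,-8 \right)} 82 U{\left(\left(3 + 1\right) \left(-4 + 6\right),2 \right)} = \left(-4\right) \left(-8\right) 82 \cdot 2 = 32 \cdot 82 \cdot 2 = 2624 \cdot 2 = 5248$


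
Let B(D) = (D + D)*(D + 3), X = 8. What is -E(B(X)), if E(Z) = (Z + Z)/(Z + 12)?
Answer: -88/47 ≈ -1.8723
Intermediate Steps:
B(D) = 2*D*(3 + D) (B(D) = (2*D)*(3 + D) = 2*D*(3 + D))
E(Z) = 2*Z/(12 + Z) (E(Z) = (2*Z)/(12 + Z) = 2*Z/(12 + Z))
-E(B(X)) = -2*2*8*(3 + 8)/(12 + 2*8*(3 + 8)) = -2*2*8*11/(12 + 2*8*11) = -2*176/(12 + 176) = -2*176/188 = -1*88/47 = -88/47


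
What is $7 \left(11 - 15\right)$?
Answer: $-28$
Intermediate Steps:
$7 \left(11 - 15\right) = 7 \left(-4\right) = -28$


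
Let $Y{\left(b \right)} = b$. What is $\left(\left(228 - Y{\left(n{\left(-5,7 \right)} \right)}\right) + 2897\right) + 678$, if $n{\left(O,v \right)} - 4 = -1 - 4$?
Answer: $3804$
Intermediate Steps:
$n{\left(O,v \right)} = -1$ ($n{\left(O,v \right)} = 4 - 5 = -1$)
$\left(\left(228 - Y{\left(n{\left(-5,7 \right)} \right)}\right) + 2897\right) + 678 = \left(\left(228 - -1\right) + 2897\right) + 678 = \left(\left(228 + 1\right) + 2897\right) + 678 = \left(229 + 2897\right) + 678 = 3126 + 678 = 3804$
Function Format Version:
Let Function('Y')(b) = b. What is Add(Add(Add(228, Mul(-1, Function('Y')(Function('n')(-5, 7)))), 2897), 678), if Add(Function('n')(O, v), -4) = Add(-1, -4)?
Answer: 3804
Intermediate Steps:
Function('n')(O, v) = -1 (Function('n')(O, v) = Add(4, Add(-1, -4)) = Add(4, -5) = -1)
Add(Add(Add(228, Mul(-1, Function('Y')(Function('n')(-5, 7)))), 2897), 678) = Add(Add(Add(228, Mul(-1, -1)), 2897), 678) = Add(Add(Add(228, 1), 2897), 678) = Add(Add(229, 2897), 678) = Add(3126, 678) = 3804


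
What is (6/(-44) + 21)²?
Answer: 210681/484 ≈ 435.29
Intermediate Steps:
(6/(-44) + 21)² = (6*(-1/44) + 21)² = (-3/22 + 21)² = (459/22)² = 210681/484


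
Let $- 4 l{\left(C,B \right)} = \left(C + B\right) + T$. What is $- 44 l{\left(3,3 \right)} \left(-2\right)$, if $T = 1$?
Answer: $-154$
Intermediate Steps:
$l{\left(C,B \right)} = - \frac{1}{4} - \frac{B}{4} - \frac{C}{4}$ ($l{\left(C,B \right)} = - \frac{\left(C + B\right) + 1}{4} = - \frac{\left(B + C\right) + 1}{4} = - \frac{1 + B + C}{4} = - \frac{1}{4} - \frac{B}{4} - \frac{C}{4}$)
$- 44 l{\left(3,3 \right)} \left(-2\right) = - 44 \left(- \frac{1}{4} - \frac{3}{4} - \frac{3}{4}\right) \left(-2\right) = \left(-44\right) \left(- \frac{7}{4}\right) \left(-2\right) = 77 \left(-2\right) = -154$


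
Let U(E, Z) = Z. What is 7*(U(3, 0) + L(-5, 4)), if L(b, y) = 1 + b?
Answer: -28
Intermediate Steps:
7*(U(3, 0) + L(-5, 4)) = 7*(0 + (1 - 5)) = 7*(0 - 4) = 7*(-4) = -28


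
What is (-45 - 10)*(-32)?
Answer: 1760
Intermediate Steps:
(-45 - 10)*(-32) = -55*(-32) = 1760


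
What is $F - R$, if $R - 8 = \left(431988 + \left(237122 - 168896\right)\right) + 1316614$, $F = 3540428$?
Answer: $1723592$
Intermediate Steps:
$R = 1816836$ ($R = 8 + \left(\left(431988 + \left(237122 - 168896\right)\right) + 1316614\right) = 8 + \left(\left(431988 + 68226\right) + 1316614\right) = 8 + \left(500214 + 1316614\right) = 8 + 1816828 = 1816836$)
$F - R = 3540428 - 1816836 = 1723592$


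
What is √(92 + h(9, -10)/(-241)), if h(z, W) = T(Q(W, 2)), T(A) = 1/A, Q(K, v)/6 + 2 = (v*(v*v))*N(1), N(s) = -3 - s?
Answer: √55593286899/24582 ≈ 9.5917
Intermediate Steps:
Q(K, v) = -12 - 24*v³ (Q(K, v) = -12 + 6*((v*(v*v))*(-3 - 1*1)) = -12 + 6*((v*v²)*(-3 - 1)) = -12 + 6*(v³*(-4)) = -12 + 6*(-4*v³) = -12 - 24*v³)
h(z, W) = -1/204 (h(z, W) = 1/(-12 - 24*2³) = 1/(-12 - 24*8) = 1/(-12 - 192) = 1/(-204) = -1/204)
√(92 + h(9, -10)/(-241)) = √(92 - 1/204/(-241)) = √(92 - 1/204*(-1/241)) = √(92 + 1/49164) = √(4523089/49164) = √55593286899/24582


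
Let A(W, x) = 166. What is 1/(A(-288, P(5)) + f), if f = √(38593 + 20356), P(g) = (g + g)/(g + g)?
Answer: -166/31393 + √58949/31393 ≈ 0.0024462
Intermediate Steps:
P(g) = 1 (P(g) = (2*g)/((2*g)) = (2*g)*(1/(2*g)) = 1)
f = √58949 ≈ 242.79
1/(A(-288, P(5)) + f) = 1/(166 + √58949)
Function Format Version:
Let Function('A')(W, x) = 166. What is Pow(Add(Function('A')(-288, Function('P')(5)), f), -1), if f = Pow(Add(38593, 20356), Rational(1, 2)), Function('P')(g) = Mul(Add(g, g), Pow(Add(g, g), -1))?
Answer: Add(Rational(-166, 31393), Mul(Rational(1, 31393), Pow(58949, Rational(1, 2)))) ≈ 0.0024462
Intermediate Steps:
Function('P')(g) = 1 (Function('P')(g) = Mul(Mul(2, g), Pow(Mul(2, g), -1)) = Mul(Mul(2, g), Mul(Rational(1, 2), Pow(g, -1))) = 1)
f = Pow(58949, Rational(1, 2)) ≈ 242.79
Pow(Add(Function('A')(-288, Function('P')(5)), f), -1) = Pow(Add(166, Pow(58949, Rational(1, 2))), -1)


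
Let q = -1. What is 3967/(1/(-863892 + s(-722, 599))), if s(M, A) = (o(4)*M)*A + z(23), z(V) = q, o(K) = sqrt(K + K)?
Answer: -3427063531 - 3431280452*sqrt(2) ≈ -8.2796e+9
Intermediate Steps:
o(K) = sqrt(2)*sqrt(K) (o(K) = sqrt(2*K) = sqrt(2)*sqrt(K))
z(V) = -1
s(M, A) = -1 + 2*A*M*sqrt(2) (s(M, A) = ((sqrt(2)*sqrt(4))*M)*A - 1 = ((sqrt(2)*2)*M)*A - 1 = ((2*sqrt(2))*M)*A - 1 = (2*M*sqrt(2))*A - 1 = 2*A*M*sqrt(2) - 1 = -1 + 2*A*M*sqrt(2))
3967/(1/(-863892 + s(-722, 599))) = 3967/(1/(-863892 + (-1 + 2*599*(-722)*sqrt(2)))) = 3967/(1/(-863892 + (-1 - 864956*sqrt(2)))) = 3967/(1/(-863893 - 864956*sqrt(2))) = 3967*(-863893 - 864956*sqrt(2)) = -3427063531 - 3431280452*sqrt(2)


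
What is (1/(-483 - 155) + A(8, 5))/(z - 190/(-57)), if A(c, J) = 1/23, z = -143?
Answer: -1845/6148406 ≈ -0.00030008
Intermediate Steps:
A(c, J) = 1/23
(1/(-483 - 155) + A(8, 5))/(z - 190/(-57)) = (1/(-483 - 155) + 1/23)/(-143 - 190/(-57)) = (1/(-638) + 1/23)/(-143 - 190*(-1/57)) = (-1/638 + 1/23)/(-143 + 10/3) = 615/(14674*(-419/3)) = (615/14674)*(-3/419) = -1845/6148406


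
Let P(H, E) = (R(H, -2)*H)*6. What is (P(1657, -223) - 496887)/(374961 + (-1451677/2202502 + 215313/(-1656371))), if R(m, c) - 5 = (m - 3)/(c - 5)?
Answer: -71410212442552062294/9575405056634082883 ≈ -7.4577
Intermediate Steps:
R(m, c) = 5 + (-3 + m)/(-5 + c) (R(m, c) = 5 + (m - 3)/(c - 5) = 5 + (-3 + m)/(-5 + c))
P(H, E) = 6*H*(38/7 - H/7) (P(H, E) = (((-28 + H + 5*(-2))/(-5 - 2))*H)*6 = (((-28 + H - 10)/(-7))*H)*6 = ((-(-38 + H)/7)*H)*6 = ((38/7 - H/7)*H)*6 = (H*(38/7 - H/7))*6 = 6*H*(38/7 - H/7))
(P(1657, -223) - 496887)/(374961 + (-1451677/2202502 + 215313/(-1656371))) = ((6/7)*1657*(38 - 1*1657) - 496887)/(374961 + (-1451677/2202502 + 215313/(-1656371))) = ((6/7)*1657*(38 - 1657) - 496887)/(374961 + (-1451677*1/2202502 + 215313*(-1/1656371))) = ((6/7)*1657*(-1619) - 496887)/(374961 + (-1451677/2202502 - 215313/1656371)) = (-16096098/7 - 496887)/(374961 - 2878742997293/3648160440242) = -19574307/(7*1367915008090583269/3648160440242) = -19574307/7*3648160440242/1367915008090583269 = -71410212442552062294/9575405056634082883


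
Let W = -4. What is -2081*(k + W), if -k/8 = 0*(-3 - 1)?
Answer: 8324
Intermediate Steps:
k = 0 (k = -0*(-3 - 1) = -0*(-4) = -8*0 = 0)
-2081*(k + W) = -2081*(0 - 4) = -2081*(-4) = 8324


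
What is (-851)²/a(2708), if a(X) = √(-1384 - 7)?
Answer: -724201*I*√1391/1391 ≈ -19418.0*I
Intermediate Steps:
a(X) = I*√1391 (a(X) = √(-1391) = I*√1391)
(-851)²/a(2708) = (-851)²/((I*√1391)) = 724201*(-I*√1391/1391) = -724201*I*√1391/1391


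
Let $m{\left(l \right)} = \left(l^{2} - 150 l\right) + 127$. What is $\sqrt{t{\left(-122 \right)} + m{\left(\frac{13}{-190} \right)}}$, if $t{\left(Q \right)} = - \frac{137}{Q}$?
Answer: $\frac{3 \sqrt{2065530211}}{11590} \approx 11.764$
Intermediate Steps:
$m{\left(l \right)} = 127 + l^{2} - 150 l$
$\sqrt{t{\left(-122 \right)} + m{\left(\frac{13}{-190} \right)}} = \sqrt{- \frac{137}{-122} + \left(127 + \left(\frac{13}{-190}\right)^{2} - 150 \frac{13}{-190}\right)} = \sqrt{\left(-137\right) \left(- \frac{1}{122}\right) + \left(127 + \left(13 \left(- \frac{1}{190}\right)\right)^{2} - 150 \cdot 13 \left(- \frac{1}{190}\right)\right)} = \sqrt{\frac{137}{122} + \left(127 + \left(- \frac{13}{190}\right)^{2} - - \frac{195}{19}\right)} = \sqrt{\frac{137}{122} + \left(127 + \frac{169}{36100} + \frac{195}{19}\right)} = \sqrt{\frac{137}{122} + \frac{4955369}{36100}} = \sqrt{\frac{304750359}{2202100}} = \frac{3 \sqrt{2065530211}}{11590}$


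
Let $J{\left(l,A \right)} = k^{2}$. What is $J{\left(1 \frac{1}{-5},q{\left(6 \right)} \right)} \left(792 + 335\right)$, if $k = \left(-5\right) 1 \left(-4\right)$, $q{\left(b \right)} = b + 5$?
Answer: $450800$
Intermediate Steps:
$q{\left(b \right)} = 5 + b$
$k = 20$ ($k = \left(-5\right) \left(-4\right) = 20$)
$J{\left(l,A \right)} = 400$ ($J{\left(l,A \right)} = 20^{2} = 400$)
$J{\left(1 \frac{1}{-5},q{\left(6 \right)} \right)} \left(792 + 335\right) = 400 \left(792 + 335\right) = 400 \cdot 1127 = 450800$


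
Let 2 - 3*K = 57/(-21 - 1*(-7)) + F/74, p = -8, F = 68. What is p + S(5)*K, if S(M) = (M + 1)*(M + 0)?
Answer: 11273/259 ≈ 43.525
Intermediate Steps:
K = 2669/1554 (K = ⅔ - (57/(-21 - 1*(-7)) + 68/74)/3 = ⅔ - (57/(-21 + 7) + 68*(1/74))/3 = ⅔ - (57/(-14) + 34/37)/3 = ⅔ - (57*(-1/14) + 34/37)/3 = ⅔ - (-57/14 + 34/37)/3 = ⅔ - ⅓*(-1633/518) = ⅔ + 1633/1554 = 2669/1554 ≈ 1.7175)
S(M) = M*(1 + M) (S(M) = (1 + M)*M = M*(1 + M))
p + S(5)*K = -8 + (5*(1 + 5))*(2669/1554) = -8 + (5*6)*(2669/1554) = -8 + 30*(2669/1554) = -8 + 13345/259 = 11273/259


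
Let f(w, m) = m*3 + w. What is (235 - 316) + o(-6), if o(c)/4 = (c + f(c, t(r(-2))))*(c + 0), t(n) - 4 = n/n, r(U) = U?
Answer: -153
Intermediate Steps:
t(n) = 5 (t(n) = 4 + n/n = 4 + 1 = 5)
f(w, m) = w + 3*m (f(w, m) = 3*m + w = w + 3*m)
o(c) = 4*c*(15 + 2*c) (o(c) = 4*((c + (c + 3*5))*(c + 0)) = 4*((c + (c + 15))*c) = 4*((c + (15 + c))*c) = 4*((15 + 2*c)*c) = 4*(c*(15 + 2*c)) = 4*c*(15 + 2*c))
(235 - 316) + o(-6) = (235 - 316) + 4*(-6)*(15 + 2*(-6)) = -81 + 4*(-6)*(15 - 12) = -81 + 4*(-6)*3 = -81 - 72 = -153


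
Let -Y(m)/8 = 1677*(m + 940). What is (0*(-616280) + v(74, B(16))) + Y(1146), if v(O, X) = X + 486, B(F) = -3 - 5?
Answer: -27985298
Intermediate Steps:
B(F) = -8
Y(m) = -12611040 - 13416*m (Y(m) = -13416*(m + 940) = -13416*(940 + m) = -8*(1576380 + 1677*m) = -12611040 - 13416*m)
v(O, X) = 486 + X
(0*(-616280) + v(74, B(16))) + Y(1146) = (0*(-616280) + (486 - 8)) + (-12611040 - 13416*1146) = (0 + 478) + (-12611040 - 15374736) = 478 - 27985776 = -27985298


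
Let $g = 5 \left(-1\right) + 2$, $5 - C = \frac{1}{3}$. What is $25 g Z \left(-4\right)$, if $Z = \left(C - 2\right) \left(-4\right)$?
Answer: $-3200$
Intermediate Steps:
$C = \frac{14}{3}$ ($C = 5 - \frac{1}{3} = \frac{14}{3} \approx 4.6667$)
$Z = - \frac{32}{3}$ ($Z = \left(\frac{14}{3} - 2\right) \left(-4\right) = \frac{8}{3} \left(-4\right) = - \frac{32}{3} \approx -10.667$)
$g = -3$ ($g = -5 + 2 = -3$)
$25 g Z \left(-4\right) = 25 \left(-3\right) \left(- \frac{32}{3}\right) \left(-4\right) = 25 \cdot 32 \left(-4\right) = 25 \left(-128\right) = -3200$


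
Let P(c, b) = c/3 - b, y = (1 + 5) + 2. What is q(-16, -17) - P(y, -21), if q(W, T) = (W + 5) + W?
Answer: -152/3 ≈ -50.667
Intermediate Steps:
y = 8 (y = 6 + 2 = 8)
q(W, T) = 5 + 2*W (q(W, T) = (5 + W) + W = 5 + 2*W)
P(c, b) = -b + c/3 (P(c, b) = c*(⅓) - b = c/3 - b = -b + c/3)
q(-16, -17) - P(y, -21) = (5 + 2*(-16)) - (-1*(-21) + (⅓)*8) = (5 - 32) - (21 + 8/3) = -27 - 1*71/3 = -27 - 71/3 = -152/3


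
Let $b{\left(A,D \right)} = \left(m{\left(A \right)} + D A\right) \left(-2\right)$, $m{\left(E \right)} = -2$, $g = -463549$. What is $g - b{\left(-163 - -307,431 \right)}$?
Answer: $-339425$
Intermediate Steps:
$b{\left(A,D \right)} = 4 - 2 A D$ ($b{\left(A,D \right)} = \left(-2 + D A\right) \left(-2\right) = \left(-2 + A D\right) \left(-2\right) = 4 - 2 A D$)
$g - b{\left(-163 - -307,431 \right)} = -463549 - \left(4 - 2 \left(-163 - -307\right) 431\right) = -463549 - \left(4 - 2 \left(-163 + 307\right) 431\right) = -463549 - \left(4 - 288 \cdot 431\right) = -463549 - \left(4 - 124128\right) = -463549 - -124124 = -463549 + 124124 = -339425$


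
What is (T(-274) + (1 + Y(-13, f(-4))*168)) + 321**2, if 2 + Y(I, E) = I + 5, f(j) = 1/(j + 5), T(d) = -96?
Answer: 101266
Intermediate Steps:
f(j) = 1/(5 + j)
Y(I, E) = 3 + I (Y(I, E) = -2 + (I + 5) = -2 + (5 + I) = 3 + I)
(T(-274) + (1 + Y(-13, f(-4))*168)) + 321**2 = (-96 + (1 + (3 - 13)*168)) + 321**2 = (-96 + (1 - 10*168)) + 103041 = (-96 + (1 - 1680)) + 103041 = (-96 - 1679) + 103041 = -1775 + 103041 = 101266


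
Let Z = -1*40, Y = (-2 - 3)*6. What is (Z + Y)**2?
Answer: 4900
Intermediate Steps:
Y = -30 (Y = -5*6 = -30)
Z = -40
(Z + Y)**2 = (-40 - 30)**2 = (-70)**2 = 4900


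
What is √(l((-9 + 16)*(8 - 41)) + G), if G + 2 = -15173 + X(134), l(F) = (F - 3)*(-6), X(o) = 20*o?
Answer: I*√11091 ≈ 105.31*I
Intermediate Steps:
l(F) = 18 - 6*F (l(F) = (-3 + F)*(-6) = 18 - 6*F)
G = -12495 (G = -2 + (-15173 + 20*134) = -2 + (-15173 + 2680) = -2 - 12493 = -12495)
√(l((-9 + 16)*(8 - 41)) + G) = √((18 - 6*(-9 + 16)*(8 - 41)) - 12495) = √((18 - 42*(-33)) - 12495) = √((18 - 6*(-231)) - 12495) = √((18 + 1386) - 12495) = √(1404 - 12495) = √(-11091) = I*√11091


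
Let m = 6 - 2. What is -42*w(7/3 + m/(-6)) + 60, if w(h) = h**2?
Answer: -170/3 ≈ -56.667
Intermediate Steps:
m = 4
-42*w(7/3 + m/(-6)) + 60 = -42*(7/3 + 4/(-6))**2 + 60 = -42*(7*(1/3) + 4*(-1/6))**2 + 60 = -42*(7/3 - 2/3)**2 + 60 = -42*(5/3)**2 + 60 = -42*25/9 + 60 = -350/3 + 60 = -170/3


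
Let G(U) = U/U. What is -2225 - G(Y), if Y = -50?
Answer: -2226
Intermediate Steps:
G(U) = 1
-2225 - G(Y) = -2225 - 1*1 = -2225 - 1 = -2226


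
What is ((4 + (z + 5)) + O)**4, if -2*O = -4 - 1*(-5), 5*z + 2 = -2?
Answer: 35153041/10000 ≈ 3515.3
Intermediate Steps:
z = -4/5 (z = -2/5 + (1/5)*(-2) = -2/5 - 2/5 = -4/5 ≈ -0.80000)
O = -1/2 (O = -(-4 - 1*(-5))/2 = -(-4 + 5)/2 = -1/2*1 = -1/2 ≈ -0.50000)
((4 + (z + 5)) + O)**4 = ((4 + (-4/5 + 5)) - 1/2)**4 = ((4 + 21/5) - 1/2)**4 = (41/5 - 1/2)**4 = (77/10)**4 = 35153041/10000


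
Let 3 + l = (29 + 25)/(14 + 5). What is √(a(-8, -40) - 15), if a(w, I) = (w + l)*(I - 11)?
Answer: 2*√36195/19 ≈ 20.026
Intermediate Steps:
l = -3/19 (l = -3 + (29 + 25)/(14 + 5) = -3 + 54/19 = -3/19 ≈ -0.15789)
a(w, I) = (-11 + I)*(-3/19 + w) (a(w, I) = (w - 3/19)*(I - 11) = (-3/19 + w)*(-11 + I) = (-11 + I)*(-3/19 + w))
√(a(-8, -40) - 15) = √((33/19 - 11*(-8) - 3/19*(-40) - 40*(-8)) - 15) = √((33/19 + 88 + 120/19 + 320) - 15) = √(7905/19 - 15) = √(7620/19) = 2*√36195/19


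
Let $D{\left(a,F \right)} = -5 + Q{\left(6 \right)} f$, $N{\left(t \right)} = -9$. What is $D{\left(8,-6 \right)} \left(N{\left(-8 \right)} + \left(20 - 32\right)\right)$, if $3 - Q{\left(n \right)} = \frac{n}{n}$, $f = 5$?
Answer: $-105$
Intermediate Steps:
$Q{\left(n \right)} = 2$ ($Q{\left(n \right)} = 3 - \frac{n}{n} = 3 - 1 = 2$)
$D{\left(a,F \right)} = 5$ ($D{\left(a,F \right)} = -5 + 2 \cdot 5 = -5 + 10 = 5$)
$D{\left(8,-6 \right)} \left(N{\left(-8 \right)} + \left(20 - 32\right)\right) = 5 \left(-9 + \left(20 - 32\right)\right) = 5 \left(-9 - 12\right) = 5 \left(-21\right) = -105$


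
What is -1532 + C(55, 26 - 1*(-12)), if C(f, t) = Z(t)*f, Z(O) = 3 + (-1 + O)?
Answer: 668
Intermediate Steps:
Z(O) = 2 + O
C(f, t) = f*(2 + t) (C(f, t) = (2 + t)*f = f*(2 + t))
-1532 + C(55, 26 - 1*(-12)) = -1532 + 55*(2 + (26 - 1*(-12))) = -1532 + 55*(2 + (26 + 12)) = -1532 + 55*(2 + 38) = -1532 + 55*40 = -1532 + 2200 = 668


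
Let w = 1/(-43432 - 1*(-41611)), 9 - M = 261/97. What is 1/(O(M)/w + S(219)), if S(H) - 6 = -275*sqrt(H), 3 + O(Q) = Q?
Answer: -18881341/61725810602 + 2587475*sqrt(219)/185177431806 ≈ -9.9110e-5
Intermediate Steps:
M = 612/97 (M = 9 - 261/97 = 612/97 ≈ 6.3093)
w = -1/1821 (w = 1/(-43432 + 41611) = 1/(-1821) = -1/1821 ≈ -0.00054915)
O(Q) = -3 + Q
S(H) = 6 - 275*sqrt(H)
1/(O(M)/w + S(219)) = 1/((-3 + 612/97)/(-1/1821) + (6 - 275*sqrt(219))) = 1/((321/97)*(-1821) + (6 - 275*sqrt(219))) = 1/(-584541/97 + (6 - 275*sqrt(219))) = 1/(-583959/97 - 275*sqrt(219))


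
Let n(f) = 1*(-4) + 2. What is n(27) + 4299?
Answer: 4297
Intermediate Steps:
n(f) = -2 (n(f) = -4 + 2 = -2)
n(27) + 4299 = -2 + 4299 = 4297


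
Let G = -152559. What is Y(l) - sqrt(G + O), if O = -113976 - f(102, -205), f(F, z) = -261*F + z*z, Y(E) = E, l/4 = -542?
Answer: -2168 - I*sqrt(281938) ≈ -2168.0 - 530.98*I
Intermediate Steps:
l = -2168 (l = 4*(-542) = -2168)
f(F, z) = z**2 - 261*F (f(F, z) = -261*F + z**2 = z**2 - 261*F)
O = -129379 (O = -113976 - ((-205)**2 - 261*102) = -113976 - (42025 - 26622) = -113976 - 1*15403 = -113976 - 15403 = -129379)
Y(l) - sqrt(G + O) = -2168 - sqrt(-152559 - 129379) = -2168 - sqrt(-281938) = -2168 - I*sqrt(281938)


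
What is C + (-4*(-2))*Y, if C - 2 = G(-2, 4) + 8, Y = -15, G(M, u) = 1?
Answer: -109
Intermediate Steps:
C = 11 (C = 2 + (1 + 8) = 2 + 9 = 11)
C + (-4*(-2))*Y = 11 - 4*(-2)*(-15) = 11 + 8*(-15) = 11 - 120 = -109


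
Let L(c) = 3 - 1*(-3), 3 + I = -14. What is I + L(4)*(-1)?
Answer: -23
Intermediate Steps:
I = -17 (I = -3 - 14 = -17)
L(c) = 6 (L(c) = 3 + 3 = 6)
I + L(4)*(-1) = -17 + 6*(-1) = -17 - 6 = -23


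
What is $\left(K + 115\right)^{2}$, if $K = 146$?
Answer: $68121$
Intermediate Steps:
$\left(K + 115\right)^{2} = \left(146 + 115\right)^{2} = 261^{2} = 68121$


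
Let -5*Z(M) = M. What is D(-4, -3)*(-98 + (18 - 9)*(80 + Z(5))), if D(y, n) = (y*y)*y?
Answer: -39232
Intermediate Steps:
D(y, n) = y³ (D(y, n) = y²*y = y³)
Z(M) = -M/5
D(-4, -3)*(-98 + (18 - 9)*(80 + Z(5))) = (-4)³*(-98 + (18 - 9)*(80 - ⅕*5)) = -64*(-98 + 9*(80 - 1)) = -64*(-98 + 9*79) = -64*(-98 + 711) = -64*613 = -39232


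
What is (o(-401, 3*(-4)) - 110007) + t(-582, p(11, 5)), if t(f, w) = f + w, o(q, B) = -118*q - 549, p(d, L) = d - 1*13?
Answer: -63822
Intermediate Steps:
p(d, L) = -13 + d (p(d, L) = d - 13 = -13 + d)
o(q, B) = -549 - 118*q
(o(-401, 3*(-4)) - 110007) + t(-582, p(11, 5)) = ((-549 - 118*(-401)) - 110007) + (-582 + (-13 + 11)) = ((-549 + 47318) - 110007) + (-582 - 2) = (46769 - 110007) - 584 = -63238 - 584 = -63822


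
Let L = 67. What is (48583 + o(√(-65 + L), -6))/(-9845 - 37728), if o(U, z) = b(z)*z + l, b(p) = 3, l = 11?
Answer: -48576/47573 ≈ -1.0211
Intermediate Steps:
o(U, z) = 11 + 3*z (o(U, z) = 3*z + 11 = 11 + 3*z)
(48583 + o(√(-65 + L), -6))/(-9845 - 37728) = (48583 + (11 + 3*(-6)))/(-9845 - 37728) = (48583 + (11 - 18))/(-47573) = (48583 - 7)*(-1/47573) = 48576*(-1/47573) = -48576/47573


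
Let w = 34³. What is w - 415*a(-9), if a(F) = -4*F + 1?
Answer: 23949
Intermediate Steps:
w = 39304
a(F) = 1 - 4*F
w - 415*a(-9) = 39304 - 415*(1 - 4*(-9)) = 39304 - 415*(1 + 36) = 39304 - 415*37 = 39304 - 15355 = 23949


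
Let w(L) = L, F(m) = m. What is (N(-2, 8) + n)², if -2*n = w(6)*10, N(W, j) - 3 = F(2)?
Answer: 625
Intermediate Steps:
N(W, j) = 5 (N(W, j) = 3 + 2 = 5)
n = -30 (n = -3*10 = -½*60 = -30)
(N(-2, 8) + n)² = (5 - 30)² = (-25)² = 625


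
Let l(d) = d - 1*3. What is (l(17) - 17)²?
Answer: 9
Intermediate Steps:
l(d) = -3 + d (l(d) = d - 3 = -3 + d)
(l(17) - 17)² = ((-3 + 17) - 17)² = (14 - 17)² = (-3)² = 9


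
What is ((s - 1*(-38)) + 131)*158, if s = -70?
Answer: 15642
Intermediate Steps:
((s - 1*(-38)) + 131)*158 = ((-70 - 1*(-38)) + 131)*158 = ((-70 + 38) + 131)*158 = (-32 + 131)*158 = 99*158 = 15642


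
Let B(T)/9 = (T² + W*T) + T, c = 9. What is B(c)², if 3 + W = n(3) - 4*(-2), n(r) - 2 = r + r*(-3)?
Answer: 793881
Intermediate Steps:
n(r) = 2 - 2*r (n(r) = 2 + (r + r*(-3)) = 2 + (r - 3*r) = 2 - 2*r)
W = 1 (W = -3 + ((2 - 2*3) - 4*(-2)) = -3 + ((2 - 6) + 8) = -3 + (-4 + 8) = -3 + 4 = 1)
B(T) = 9*T² + 18*T (B(T) = 9*((T² + 1*T) + T) = 9*((T² + T) + T) = 9*((T + T²) + T) = 9*(T² + 2*T) = 9*T² + 18*T)
B(c)² = (9*9*(2 + 9))² = (9*9*11)² = 891² = 793881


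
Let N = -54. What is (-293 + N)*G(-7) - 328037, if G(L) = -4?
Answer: -326649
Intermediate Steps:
(-293 + N)*G(-7) - 328037 = (-293 - 54)*(-4) - 328037 = -347*(-4) - 328037 = 1388 - 328037 = -326649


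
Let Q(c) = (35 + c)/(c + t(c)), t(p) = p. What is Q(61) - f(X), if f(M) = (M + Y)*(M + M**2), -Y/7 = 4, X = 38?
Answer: -903972/61 ≈ -14819.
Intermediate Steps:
Y = -28 (Y = -7*4 = -28)
f(M) = (-28 + M)*(M + M**2) (f(M) = (M - 28)*(M + M**2) = (-28 + M)*(M + M**2))
Q(c) = (35 + c)/(2*c) (Q(c) = (35 + c)/(c + c) = (35 + c)/((2*c)) = (35 + c)*(1/(2*c)) = (35 + c)/(2*c))
Q(61) - f(X) = (1/2)*(35 + 61)/61 - 38*(-28 + 38**2 - 27*38) = (1/2)*(1/61)*96 - 38*(-28 + 1444 - 1026) = 48/61 - 38*390 = 48/61 - 1*14820 = 48/61 - 14820 = -903972/61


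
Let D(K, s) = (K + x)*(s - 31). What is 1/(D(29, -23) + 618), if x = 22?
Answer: -1/2136 ≈ -0.00046816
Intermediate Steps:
D(K, s) = (-31 + s)*(22 + K) (D(K, s) = (K + 22)*(s - 31) = (22 + K)*(-31 + s) = (-31 + s)*(22 + K))
1/(D(29, -23) + 618) = 1/((-682 - 31*29 + 22*(-23) + 29*(-23)) + 618) = 1/((-682 - 899 - 506 - 667) + 618) = 1/(-2754 + 618) = 1/(-2136) = -1/2136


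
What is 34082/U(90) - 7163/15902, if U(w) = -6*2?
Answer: -67757240/23853 ≈ -2840.6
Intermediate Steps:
U(w) = -12
34082/U(90) - 7163/15902 = 34082/(-12) - 7163/15902 = 34082*(-1/12) - 7163*1/15902 = -17041/6 - 7163/15902 = -67757240/23853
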